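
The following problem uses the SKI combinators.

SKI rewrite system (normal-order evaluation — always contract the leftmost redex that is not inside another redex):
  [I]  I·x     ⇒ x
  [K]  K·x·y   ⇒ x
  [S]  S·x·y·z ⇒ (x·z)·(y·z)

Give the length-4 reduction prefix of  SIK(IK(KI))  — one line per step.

  start: SIK(IK(KI))
  [1] I(IK(KI))(K(IK(KI)))
  [2] IK(KI)(K(IK(KI)))
  [3] K(KI)(K(IK(KI)))
  [4] KI

Answer: after 4 steps: KI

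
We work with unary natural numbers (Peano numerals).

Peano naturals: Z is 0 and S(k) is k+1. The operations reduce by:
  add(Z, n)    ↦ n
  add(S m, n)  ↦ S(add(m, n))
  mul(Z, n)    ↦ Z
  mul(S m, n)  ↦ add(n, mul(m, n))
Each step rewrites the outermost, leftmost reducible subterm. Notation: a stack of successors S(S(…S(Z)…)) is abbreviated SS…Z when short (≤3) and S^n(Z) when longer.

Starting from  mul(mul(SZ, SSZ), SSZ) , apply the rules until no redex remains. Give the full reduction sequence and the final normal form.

  start: mul(mul(SZ, SSZ), SSZ)
  step 1: mul(add(SSZ, mul(Z, SSZ)), SSZ)
  step 2: mul(S(add(SZ, mul(Z, SSZ))), SSZ)
  step 3: add(SSZ, mul(add(SZ, mul(Z, SSZ)), SSZ))
  step 4: S(add(SZ, mul(add(SZ, mul(Z, SSZ)), SSZ)))
  step 5: S(S(add(Z, mul(add(SZ, mul(Z, SSZ)), SSZ))))
  step 6: S(S(mul(add(SZ, mul(Z, SSZ)), SSZ)))
  step 7: S(S(mul(S(add(Z, mul(Z, SSZ))), SSZ)))
  step 8: S(S(add(SSZ, mul(add(Z, mul(Z, SSZ)), SSZ))))
  step 9: S(S(S(add(SZ, mul(add(Z, mul(Z, SSZ)), SSZ)))))
  step 10: S(S(S(S(add(Z, mul(add(Z, mul(Z, SSZ)), SSZ))))))
  step 11: S(S(S(S(mul(add(Z, mul(Z, SSZ)), SSZ)))))
  step 12: S(S(S(S(mul(mul(Z, SSZ), SSZ)))))
  step 13: S(S(S(S(mul(Z, SSZ)))))
  step 14: S^4(Z)

Answer: normal form = S^4(Z)  (in 14 steps)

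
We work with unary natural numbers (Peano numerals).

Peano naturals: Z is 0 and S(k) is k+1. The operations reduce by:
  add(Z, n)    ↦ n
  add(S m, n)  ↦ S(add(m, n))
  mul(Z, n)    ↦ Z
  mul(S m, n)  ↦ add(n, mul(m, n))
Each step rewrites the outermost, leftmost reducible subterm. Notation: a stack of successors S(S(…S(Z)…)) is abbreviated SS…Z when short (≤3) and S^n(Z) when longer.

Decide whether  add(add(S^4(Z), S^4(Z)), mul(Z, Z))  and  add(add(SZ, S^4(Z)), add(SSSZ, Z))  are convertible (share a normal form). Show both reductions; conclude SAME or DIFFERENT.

Term A:
  start: add(add(S^4(Z), S^4(Z)), mul(Z, Z))
  [1] add(S(add(SSSZ, S^4(Z))), mul(Z, Z))
  [2] S(add(add(SSSZ, S^4(Z)), mul(Z, Z)))
  [3] S(add(S(add(SSZ, S^4(Z))), mul(Z, Z)))
  [4] S(S(add(add(SSZ, S^4(Z)), mul(Z, Z))))
  [5] S(S(add(S(add(SZ, S^4(Z))), mul(Z, Z))))
  [6] S(S(S(add(add(SZ, S^4(Z)), mul(Z, Z)))))
  [7] S(S(S(add(S(add(Z, S^4(Z))), mul(Z, Z)))))
  [8] S(S(S(S(add(add(Z, S^4(Z)), mul(Z, Z))))))
  [9] S(S(S(S(add(S^4(Z), mul(Z, Z))))))
  [10] S(S(S(S(S(add(SSSZ, mul(Z, Z)))))))
  [11] S(S(S(S(S(S(add(SSZ, mul(Z, Z))))))))
  [12] S(S(S(S(S(S(S(add(SZ, mul(Z, Z)))))))))
  [13] S(S(S(S(S(S(S(S(add(Z, mul(Z, Z))))))))))
  [14] S(S(S(S(S(S(S(S(mul(Z, Z)))))))))
  [15] S^8(Z)

Term B:
  start: add(add(SZ, S^4(Z)), add(SSSZ, Z))
  [1] add(S(add(Z, S^4(Z))), add(SSSZ, Z))
  [2] S(add(add(Z, S^4(Z)), add(SSSZ, Z)))
  [3] S(add(S^4(Z), add(SSSZ, Z)))
  [4] S(S(add(SSSZ, add(SSSZ, Z))))
  [5] S(S(S(add(SSZ, add(SSSZ, Z)))))
  [6] S(S(S(S(add(SZ, add(SSSZ, Z))))))
  [7] S(S(S(S(S(add(Z, add(SSSZ, Z)))))))
  [8] S(S(S(S(S(add(SSSZ, Z))))))
  [9] S(S(S(S(S(S(add(SSZ, Z)))))))
  [10] S(S(S(S(S(S(S(add(SZ, Z))))))))
  [11] S(S(S(S(S(S(S(S(add(Z, Z)))))))))
  [12] S^8(Z)

Answer: SAME — A ⇓ S^8(Z), B ⇓ S^8(Z)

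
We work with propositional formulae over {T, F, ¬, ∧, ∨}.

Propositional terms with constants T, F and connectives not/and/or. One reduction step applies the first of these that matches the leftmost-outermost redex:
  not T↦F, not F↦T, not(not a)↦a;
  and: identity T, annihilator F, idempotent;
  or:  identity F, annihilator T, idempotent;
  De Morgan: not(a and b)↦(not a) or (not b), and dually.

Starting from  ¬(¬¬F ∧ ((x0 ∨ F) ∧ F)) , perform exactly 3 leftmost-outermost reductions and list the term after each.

Answer: after 3 steps: T ∨ ¬((x0 ∨ F) ∧ F)

Reduction:
  start: ¬(¬¬F ∧ ((x0 ∨ F) ∧ F))
  →1  ¬¬¬F ∨ ¬((x0 ∨ F) ∧ F)
  →2  ¬F ∨ ¬((x0 ∨ F) ∧ F)
  →3  T ∨ ¬((x0 ∨ F) ∧ F)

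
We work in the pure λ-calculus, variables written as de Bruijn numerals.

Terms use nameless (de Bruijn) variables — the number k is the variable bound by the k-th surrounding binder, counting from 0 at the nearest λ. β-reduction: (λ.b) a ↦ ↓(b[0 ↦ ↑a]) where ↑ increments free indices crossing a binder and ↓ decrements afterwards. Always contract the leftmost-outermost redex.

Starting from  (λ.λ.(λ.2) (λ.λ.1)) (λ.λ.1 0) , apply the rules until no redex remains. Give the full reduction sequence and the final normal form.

  start: (λ.λ.(λ.2) (λ.λ.1)) (λ.λ.1 0)
  →1  λ.(λ.λ.λ.1 0) (λ.λ.1)
  →2  λ.λ.λ.1 0

Answer: normal form = λ.λ.λ.1 0  (in 2 steps)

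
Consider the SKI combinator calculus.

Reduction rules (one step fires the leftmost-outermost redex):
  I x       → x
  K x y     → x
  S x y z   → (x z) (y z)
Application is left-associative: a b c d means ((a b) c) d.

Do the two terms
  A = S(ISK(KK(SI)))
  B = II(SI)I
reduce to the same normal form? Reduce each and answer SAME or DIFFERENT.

Term A:
  start: S(ISK(KK(SI)))
  [1] S(SK(KK(SI)))
  [2] S(SKK)

Term B:
  start: II(SI)I
  [1] I(SI)I
  [2] SII

Answer: DIFFERENT — A ⇓ S(SKK), B ⇓ SII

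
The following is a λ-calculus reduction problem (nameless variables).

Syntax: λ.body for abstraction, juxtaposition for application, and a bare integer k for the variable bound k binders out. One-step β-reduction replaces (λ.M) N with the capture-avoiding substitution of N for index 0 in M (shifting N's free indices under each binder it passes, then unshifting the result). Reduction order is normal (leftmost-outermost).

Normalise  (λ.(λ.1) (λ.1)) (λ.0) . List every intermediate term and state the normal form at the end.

Answer: normal form = λ.0  (in 2 steps)

Derivation:
  start: (λ.(λ.1) (λ.1)) (λ.0)
  step 1: (λ.λ.0) (λ.λ.0)
  step 2: λ.0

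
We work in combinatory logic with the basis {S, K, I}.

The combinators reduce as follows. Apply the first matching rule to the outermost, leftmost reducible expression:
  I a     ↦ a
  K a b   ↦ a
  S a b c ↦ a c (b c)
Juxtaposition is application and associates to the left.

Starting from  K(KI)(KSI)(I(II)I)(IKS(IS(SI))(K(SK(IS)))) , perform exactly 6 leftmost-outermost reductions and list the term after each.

  start: K(KI)(KSI)(I(II)I)(IKS(IS(SI))(K(SK(IS))))
  step 1: KI(I(II)I)(IKS(IS(SI))(K(SK(IS))))
  step 2: I(IKS(IS(SI))(K(SK(IS))))
  step 3: IKS(IS(SI))(K(SK(IS)))
  step 4: KS(IS(SI))(K(SK(IS)))
  step 5: S(K(SK(IS)))
  step 6: S(K(SKS))

Answer: after 6 steps: S(K(SKS))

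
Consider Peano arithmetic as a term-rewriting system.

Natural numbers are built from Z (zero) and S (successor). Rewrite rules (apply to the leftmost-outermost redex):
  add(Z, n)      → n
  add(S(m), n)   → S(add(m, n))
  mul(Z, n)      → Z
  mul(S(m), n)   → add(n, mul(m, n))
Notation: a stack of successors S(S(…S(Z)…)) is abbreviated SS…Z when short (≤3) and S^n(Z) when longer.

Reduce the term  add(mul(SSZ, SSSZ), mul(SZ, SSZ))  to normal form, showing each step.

Answer: normal form = S^8(Z)  (in 23 steps)

Derivation:
  start: add(mul(SSZ, SSSZ), mul(SZ, SSZ))
  →1  add(add(SSSZ, mul(SZ, SSSZ)), mul(SZ, SSZ))
  →2  add(S(add(SSZ, mul(SZ, SSSZ))), mul(SZ, SSZ))
  →3  S(add(add(SSZ, mul(SZ, SSSZ)), mul(SZ, SSZ)))
  →4  S(add(S(add(SZ, mul(SZ, SSSZ))), mul(SZ, SSZ)))
  →5  S(S(add(add(SZ, mul(SZ, SSSZ)), mul(SZ, SSZ))))
  →6  S(S(add(S(add(Z, mul(SZ, SSSZ))), mul(SZ, SSZ))))
  →7  S(S(S(add(add(Z, mul(SZ, SSSZ)), mul(SZ, SSZ)))))
  →8  S(S(S(add(mul(SZ, SSSZ), mul(SZ, SSZ)))))
  →9  S(S(S(add(add(SSSZ, mul(Z, SSSZ)), mul(SZ, SSZ)))))
  →10  S(S(S(add(S(add(SSZ, mul(Z, SSSZ))), mul(SZ, SSZ)))))
  →11  S(S(S(S(add(add(SSZ, mul(Z, SSSZ)), mul(SZ, SSZ))))))
  →12  S(S(S(S(add(S(add(SZ, mul(Z, SSSZ))), mul(SZ, SSZ))))))
  →13  S(S(S(S(S(add(add(SZ, mul(Z, SSSZ)), mul(SZ, SSZ)))))))
  →14  S(S(S(S(S(add(S(add(Z, mul(Z, SSSZ))), mul(SZ, SSZ)))))))
  →15  S(S(S(S(S(S(add(add(Z, mul(Z, SSSZ)), mul(SZ, SSZ))))))))
  →16  S(S(S(S(S(S(add(mul(Z, SSSZ), mul(SZ, SSZ))))))))
  →17  S(S(S(S(S(S(add(Z, mul(SZ, SSZ))))))))
  →18  S(S(S(S(S(S(mul(SZ, SSZ)))))))
  →19  S(S(S(S(S(S(add(SSZ, mul(Z, SSZ))))))))
  →20  S(S(S(S(S(S(S(add(SZ, mul(Z, SSZ)))))))))
  →21  S(S(S(S(S(S(S(S(add(Z, mul(Z, SSZ))))))))))
  →22  S(S(S(S(S(S(S(S(mul(Z, SSZ)))))))))
  →23  S^8(Z)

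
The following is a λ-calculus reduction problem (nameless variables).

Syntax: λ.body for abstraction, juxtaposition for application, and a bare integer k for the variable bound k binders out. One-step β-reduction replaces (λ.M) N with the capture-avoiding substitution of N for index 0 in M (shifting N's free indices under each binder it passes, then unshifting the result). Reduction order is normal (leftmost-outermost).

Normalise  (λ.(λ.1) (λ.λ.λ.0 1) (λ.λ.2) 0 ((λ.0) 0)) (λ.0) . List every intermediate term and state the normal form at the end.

Answer: normal form = λ.0  (in 5 steps)

Working:
  start: (λ.(λ.1) (λ.λ.λ.0 1) (λ.λ.2) 0 ((λ.0) 0)) (λ.0)
  [1] (λ.λ.0) (λ.λ.λ.0 1) (λ.λ.λ.0) (λ.0) ((λ.0) (λ.0))
  [2] (λ.0) (λ.λ.λ.0) (λ.0) ((λ.0) (λ.0))
  [3] (λ.λ.λ.0) (λ.0) ((λ.0) (λ.0))
  [4] (λ.λ.0) ((λ.0) (λ.0))
  [5] λ.0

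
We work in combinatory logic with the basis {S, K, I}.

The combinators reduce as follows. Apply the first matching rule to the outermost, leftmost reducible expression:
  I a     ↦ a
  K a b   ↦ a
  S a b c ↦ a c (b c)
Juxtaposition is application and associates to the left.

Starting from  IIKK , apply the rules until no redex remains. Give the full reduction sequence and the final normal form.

  start: IIKK
  step 1: IKK
  step 2: KK

Answer: normal form = KK  (in 2 steps)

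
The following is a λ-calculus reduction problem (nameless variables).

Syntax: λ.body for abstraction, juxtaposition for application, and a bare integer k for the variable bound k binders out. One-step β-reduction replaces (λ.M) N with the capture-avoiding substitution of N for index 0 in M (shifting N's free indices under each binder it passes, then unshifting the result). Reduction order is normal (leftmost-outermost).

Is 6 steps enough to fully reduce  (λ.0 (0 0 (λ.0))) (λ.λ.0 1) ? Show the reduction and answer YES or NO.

Answer: YES — reaches normal form λ.0 (λ.λ.0 1) in 5 ≤ 6 steps

Reduction:
  start: (λ.0 (0 0 (λ.0))) (λ.λ.0 1)
  →1  (λ.λ.0 1) ((λ.λ.0 1) (λ.λ.0 1) (λ.0))
  →2  λ.0 ((λ.λ.0 1) (λ.λ.0 1) (λ.0))
  →3  λ.0 ((λ.0 (λ.λ.0 1)) (λ.0))
  →4  λ.0 ((λ.0) (λ.λ.0 1))
  →5  λ.0 (λ.λ.0 1)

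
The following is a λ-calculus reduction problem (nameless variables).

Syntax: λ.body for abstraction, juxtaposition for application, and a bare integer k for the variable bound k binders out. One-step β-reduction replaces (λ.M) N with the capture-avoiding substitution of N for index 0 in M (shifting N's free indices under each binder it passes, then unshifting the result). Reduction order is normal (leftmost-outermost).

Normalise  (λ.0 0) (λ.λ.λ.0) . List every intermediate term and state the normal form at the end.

Answer: normal form = λ.λ.0  (in 2 steps)

Reduction:
  start: (λ.0 0) (λ.λ.λ.0)
  [1] (λ.λ.λ.0) (λ.λ.λ.0)
  [2] λ.λ.0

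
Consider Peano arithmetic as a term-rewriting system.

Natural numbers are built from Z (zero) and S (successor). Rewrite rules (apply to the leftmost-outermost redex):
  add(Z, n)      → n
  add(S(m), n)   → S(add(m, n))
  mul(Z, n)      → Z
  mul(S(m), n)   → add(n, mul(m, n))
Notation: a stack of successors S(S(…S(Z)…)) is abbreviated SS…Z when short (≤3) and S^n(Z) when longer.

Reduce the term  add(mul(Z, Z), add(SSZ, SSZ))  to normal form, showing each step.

  start: add(mul(Z, Z), add(SSZ, SSZ))
  step 1: add(Z, add(SSZ, SSZ))
  step 2: add(SSZ, SSZ)
  step 3: S(add(SZ, SSZ))
  step 4: S(S(add(Z, SSZ)))
  step 5: S^4(Z)

Answer: normal form = S^4(Z)  (in 5 steps)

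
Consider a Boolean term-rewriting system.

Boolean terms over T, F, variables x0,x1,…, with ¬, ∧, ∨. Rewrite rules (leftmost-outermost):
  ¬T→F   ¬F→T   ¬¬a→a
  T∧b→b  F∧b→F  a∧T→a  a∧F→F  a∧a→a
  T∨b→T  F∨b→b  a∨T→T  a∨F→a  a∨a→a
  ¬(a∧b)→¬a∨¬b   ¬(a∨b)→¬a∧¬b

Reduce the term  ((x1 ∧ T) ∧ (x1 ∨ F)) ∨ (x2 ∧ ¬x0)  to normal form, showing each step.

Answer: normal form = x1 ∨ (x2 ∧ ¬x0)  (in 3 steps)

Working:
  start: ((x1 ∧ T) ∧ (x1 ∨ F)) ∨ (x2 ∧ ¬x0)
  [1] (x1 ∧ (x1 ∨ F)) ∨ (x2 ∧ ¬x0)
  [2] (x1 ∧ x1) ∨ (x2 ∧ ¬x0)
  [3] x1 ∨ (x2 ∧ ¬x0)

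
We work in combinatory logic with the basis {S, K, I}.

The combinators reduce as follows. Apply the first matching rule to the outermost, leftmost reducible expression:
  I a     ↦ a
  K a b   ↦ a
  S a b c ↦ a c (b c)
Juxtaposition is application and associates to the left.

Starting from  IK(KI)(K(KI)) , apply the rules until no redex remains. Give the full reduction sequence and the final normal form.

  start: IK(KI)(K(KI))
  →1  K(KI)(K(KI))
  →2  KI

Answer: normal form = KI  (in 2 steps)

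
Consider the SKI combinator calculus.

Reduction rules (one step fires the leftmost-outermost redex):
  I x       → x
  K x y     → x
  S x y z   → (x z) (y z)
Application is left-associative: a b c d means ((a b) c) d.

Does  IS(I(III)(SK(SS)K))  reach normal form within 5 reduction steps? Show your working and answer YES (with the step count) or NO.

  start: IS(I(III)(SK(SS)K))
  step 1: S(I(III)(SK(SS)K))
  step 2: S(III(SK(SS)K))
  step 3: S(II(SK(SS)K))
  step 4: S(I(SK(SS)K))
  step 5: S(SK(SS)K)

Answer: NO — after 5 steps the term is S(SK(SS)K), not yet normal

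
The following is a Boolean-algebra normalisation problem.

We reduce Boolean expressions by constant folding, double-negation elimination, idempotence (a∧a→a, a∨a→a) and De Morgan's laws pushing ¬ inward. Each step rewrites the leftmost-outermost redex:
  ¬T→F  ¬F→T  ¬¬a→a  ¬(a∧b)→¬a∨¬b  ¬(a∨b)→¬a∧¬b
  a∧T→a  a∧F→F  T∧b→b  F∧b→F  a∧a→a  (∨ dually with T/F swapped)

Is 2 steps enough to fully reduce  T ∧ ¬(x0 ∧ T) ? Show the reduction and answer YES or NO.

Answer: NO — after 2 steps the term is ¬x0 ∨ ¬T, not yet normal

Derivation:
  start: T ∧ ¬(x0 ∧ T)
  [1] ¬(x0 ∧ T)
  [2] ¬x0 ∨ ¬T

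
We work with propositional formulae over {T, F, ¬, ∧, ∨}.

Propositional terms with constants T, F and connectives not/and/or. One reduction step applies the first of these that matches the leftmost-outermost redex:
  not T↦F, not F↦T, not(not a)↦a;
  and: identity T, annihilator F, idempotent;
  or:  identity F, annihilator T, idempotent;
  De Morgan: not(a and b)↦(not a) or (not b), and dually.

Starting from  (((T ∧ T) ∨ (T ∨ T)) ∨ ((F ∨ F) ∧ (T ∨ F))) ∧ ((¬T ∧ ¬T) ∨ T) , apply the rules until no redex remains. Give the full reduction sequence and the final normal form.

  start: (((T ∧ T) ∨ (T ∨ T)) ∨ ((F ∨ F) ∧ (T ∨ F))) ∧ ((¬T ∧ ¬T) ∨ T)
  →1  ((T ∨ (T ∨ T)) ∨ ((F ∨ F) ∧ (T ∨ F))) ∧ ((¬T ∧ ¬T) ∨ T)
  →2  (T ∨ ((F ∨ F) ∧ (T ∨ F))) ∧ ((¬T ∧ ¬T) ∨ T)
  →3  T ∧ ((¬T ∧ ¬T) ∨ T)
  →4  (¬T ∧ ¬T) ∨ T
  →5  T

Answer: normal form = T  (in 5 steps)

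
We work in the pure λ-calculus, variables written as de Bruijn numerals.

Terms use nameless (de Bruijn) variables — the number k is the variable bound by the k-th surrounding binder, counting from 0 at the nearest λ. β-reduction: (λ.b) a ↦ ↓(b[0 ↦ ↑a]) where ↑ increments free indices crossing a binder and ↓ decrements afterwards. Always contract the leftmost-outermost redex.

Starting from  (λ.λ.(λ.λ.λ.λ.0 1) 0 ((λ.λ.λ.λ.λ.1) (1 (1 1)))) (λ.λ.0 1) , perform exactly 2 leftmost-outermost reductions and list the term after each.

  start: (λ.λ.(λ.λ.λ.λ.0 1) 0 ((λ.λ.λ.λ.λ.1) (1 (1 1)))) (λ.λ.0 1)
  step 1: λ.(λ.λ.λ.λ.0 1) 0 ((λ.λ.λ.λ.λ.1) ((λ.λ.0 1) ((λ.λ.0 1) (λ.λ.0 1))))
  step 2: λ.(λ.λ.λ.0 1) ((λ.λ.λ.λ.λ.1) ((λ.λ.0 1) ((λ.λ.0 1) (λ.λ.0 1))))

Answer: after 2 steps: λ.(λ.λ.λ.0 1) ((λ.λ.λ.λ.λ.1) ((λ.λ.0 1) ((λ.λ.0 1) (λ.λ.0 1))))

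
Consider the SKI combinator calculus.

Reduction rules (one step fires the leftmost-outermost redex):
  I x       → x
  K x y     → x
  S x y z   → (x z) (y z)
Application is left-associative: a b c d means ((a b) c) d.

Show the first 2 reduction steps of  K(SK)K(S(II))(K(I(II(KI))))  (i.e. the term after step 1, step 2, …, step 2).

Answer: after 2 steps: K(K(I(II(KI))))(S(II)(K(I(II(KI)))))

Reduction:
  start: K(SK)K(S(II))(K(I(II(KI))))
  →1  SK(S(II))(K(I(II(KI))))
  →2  K(K(I(II(KI))))(S(II)(K(I(II(KI)))))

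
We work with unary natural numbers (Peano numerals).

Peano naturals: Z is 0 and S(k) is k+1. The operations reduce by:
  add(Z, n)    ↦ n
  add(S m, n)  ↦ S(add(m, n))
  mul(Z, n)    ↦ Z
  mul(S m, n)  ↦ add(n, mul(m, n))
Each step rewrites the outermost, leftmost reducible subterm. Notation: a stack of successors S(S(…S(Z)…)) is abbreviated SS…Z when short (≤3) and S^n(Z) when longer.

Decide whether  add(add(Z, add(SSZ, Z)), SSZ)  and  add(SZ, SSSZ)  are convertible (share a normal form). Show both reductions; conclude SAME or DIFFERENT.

Answer: SAME — A ⇓ S^4(Z), B ⇓ S^4(Z)

Derivation:
Term A:
  start: add(add(Z, add(SSZ, Z)), SSZ)
  [1] add(add(SSZ, Z), SSZ)
  [2] add(S(add(SZ, Z)), SSZ)
  [3] S(add(add(SZ, Z), SSZ))
  [4] S(add(S(add(Z, Z)), SSZ))
  [5] S(S(add(add(Z, Z), SSZ)))
  [6] S(S(add(Z, SSZ)))
  [7] S^4(Z)

Term B:
  start: add(SZ, SSSZ)
  [1] S(add(Z, SSSZ))
  [2] S^4(Z)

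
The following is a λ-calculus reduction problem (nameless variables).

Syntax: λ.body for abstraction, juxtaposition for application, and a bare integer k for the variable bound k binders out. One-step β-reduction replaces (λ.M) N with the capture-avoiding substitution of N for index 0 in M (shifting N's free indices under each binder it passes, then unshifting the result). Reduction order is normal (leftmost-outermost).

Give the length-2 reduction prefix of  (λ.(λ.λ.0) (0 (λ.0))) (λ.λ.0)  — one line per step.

Answer: after 2 steps: λ.0

Reduction:
  start: (λ.(λ.λ.0) (0 (λ.0))) (λ.λ.0)
  step 1: (λ.λ.0) ((λ.λ.0) (λ.0))
  step 2: λ.0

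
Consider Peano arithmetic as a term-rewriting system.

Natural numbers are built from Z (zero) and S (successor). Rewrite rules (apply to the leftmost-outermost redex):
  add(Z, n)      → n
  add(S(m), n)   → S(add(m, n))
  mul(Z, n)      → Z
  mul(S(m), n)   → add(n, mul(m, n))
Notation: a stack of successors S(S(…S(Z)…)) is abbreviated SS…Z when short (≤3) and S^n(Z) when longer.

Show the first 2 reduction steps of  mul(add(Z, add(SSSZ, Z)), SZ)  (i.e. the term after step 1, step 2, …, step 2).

  start: mul(add(Z, add(SSSZ, Z)), SZ)
  [1] mul(add(SSSZ, Z), SZ)
  [2] mul(S(add(SSZ, Z)), SZ)

Answer: after 2 steps: mul(S(add(SSZ, Z)), SZ)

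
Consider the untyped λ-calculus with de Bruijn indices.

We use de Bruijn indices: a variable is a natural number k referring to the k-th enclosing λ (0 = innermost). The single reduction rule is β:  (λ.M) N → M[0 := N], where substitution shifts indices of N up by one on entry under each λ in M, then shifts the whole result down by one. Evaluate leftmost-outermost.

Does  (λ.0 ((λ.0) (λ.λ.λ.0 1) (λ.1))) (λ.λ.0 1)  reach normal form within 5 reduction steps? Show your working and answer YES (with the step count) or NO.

Answer: YES — reaches normal form λ.0 (λ.λ.0 1) in 4 ≤ 5 steps

Reduction:
  start: (λ.0 ((λ.0) (λ.λ.λ.0 1) (λ.1))) (λ.λ.0 1)
  →1  (λ.λ.0 1) ((λ.0) (λ.λ.λ.0 1) (λ.λ.λ.0 1))
  →2  λ.0 ((λ.0) (λ.λ.λ.0 1) (λ.λ.λ.0 1))
  →3  λ.0 ((λ.λ.λ.0 1) (λ.λ.λ.0 1))
  →4  λ.0 (λ.λ.0 1)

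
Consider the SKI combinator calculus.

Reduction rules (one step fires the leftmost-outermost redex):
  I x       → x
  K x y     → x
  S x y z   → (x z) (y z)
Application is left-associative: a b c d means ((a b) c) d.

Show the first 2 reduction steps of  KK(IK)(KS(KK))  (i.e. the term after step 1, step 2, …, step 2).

Answer: after 2 steps: KS

Reduction:
  start: KK(IK)(KS(KK))
  step 1: K(KS(KK))
  step 2: KS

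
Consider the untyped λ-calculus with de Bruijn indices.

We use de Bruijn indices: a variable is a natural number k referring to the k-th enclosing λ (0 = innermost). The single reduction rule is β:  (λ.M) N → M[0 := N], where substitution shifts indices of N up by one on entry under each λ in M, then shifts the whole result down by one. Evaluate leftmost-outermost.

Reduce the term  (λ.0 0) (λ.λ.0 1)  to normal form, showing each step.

Answer: normal form = λ.0 (λ.λ.0 1)  (in 2 steps)

Reduction:
  start: (λ.0 0) (λ.λ.0 1)
  [1] (λ.λ.0 1) (λ.λ.0 1)
  [2] λ.0 (λ.λ.0 1)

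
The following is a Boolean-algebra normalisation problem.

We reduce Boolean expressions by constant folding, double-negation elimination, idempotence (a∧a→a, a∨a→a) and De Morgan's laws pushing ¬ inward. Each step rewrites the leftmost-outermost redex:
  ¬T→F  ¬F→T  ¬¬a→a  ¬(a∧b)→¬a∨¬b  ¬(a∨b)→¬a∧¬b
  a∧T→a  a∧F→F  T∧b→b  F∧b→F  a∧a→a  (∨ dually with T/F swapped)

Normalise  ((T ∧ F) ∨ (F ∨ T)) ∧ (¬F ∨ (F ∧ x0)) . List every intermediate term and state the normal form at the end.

Answer: normal form = T  (in 6 steps)

Working:
  start: ((T ∧ F) ∨ (F ∨ T)) ∧ (¬F ∨ (F ∧ x0))
  [1] (F ∨ (F ∨ T)) ∧ (¬F ∨ (F ∧ x0))
  [2] (F ∨ T) ∧ (¬F ∨ (F ∧ x0))
  [3] T ∧ (¬F ∨ (F ∧ x0))
  [4] ¬F ∨ (F ∧ x0)
  [5] T ∨ (F ∧ x0)
  [6] T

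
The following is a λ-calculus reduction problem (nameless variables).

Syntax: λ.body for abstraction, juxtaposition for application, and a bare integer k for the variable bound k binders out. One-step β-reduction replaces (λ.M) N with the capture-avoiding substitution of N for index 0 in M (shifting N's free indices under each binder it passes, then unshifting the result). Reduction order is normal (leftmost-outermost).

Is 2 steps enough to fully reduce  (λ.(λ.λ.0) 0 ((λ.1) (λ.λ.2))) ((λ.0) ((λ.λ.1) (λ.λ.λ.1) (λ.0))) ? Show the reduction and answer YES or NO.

  start: (λ.(λ.λ.0) 0 ((λ.1) (λ.λ.2))) ((λ.0) ((λ.λ.1) (λ.λ.λ.1) (λ.0)))
  [1] (λ.λ.0) ((λ.0) ((λ.λ.1) (λ.λ.λ.1) (λ.0))) ((λ.(λ.0) ((λ.λ.1) (λ.λ.λ.1) (λ.0))) (λ.λ.(λ.0) ((λ.λ.1) (λ.λ.λ.1) (λ.0))))
  [2] (λ.0) ((λ.(λ.0) ((λ.λ.1) (λ.λ.λ.1) (λ.0))) (λ.λ.(λ.0) ((λ.λ.1) (λ.λ.λ.1) (λ.0))))

Answer: NO — after 2 steps the term is (λ.0) ((λ.(λ.0) ((λ.λ.1) (λ.λ.λ.1) (λ.0))) (λ.λ.(λ.0) ((λ.λ.1) (λ.λ.λ.1) (λ.0)))), not yet normal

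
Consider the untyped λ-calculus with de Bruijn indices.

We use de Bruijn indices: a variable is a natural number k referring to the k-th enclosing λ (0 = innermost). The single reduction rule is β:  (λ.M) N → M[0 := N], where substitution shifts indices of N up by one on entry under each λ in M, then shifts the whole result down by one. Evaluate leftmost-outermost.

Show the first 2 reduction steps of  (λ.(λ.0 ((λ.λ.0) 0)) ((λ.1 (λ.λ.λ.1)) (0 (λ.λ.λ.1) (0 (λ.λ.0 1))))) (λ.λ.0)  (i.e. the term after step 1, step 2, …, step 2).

Answer: after 2 steps: (λ.(λ.λ.0) (λ.λ.λ.1)) ((λ.λ.0) (λ.λ.λ.1) ((λ.λ.0) (λ.λ.0 1))) ((λ.λ.0) ((λ.(λ.λ.0) (λ.λ.λ.1)) ((λ.λ.0) (λ.λ.λ.1) ((λ.λ.0) (λ.λ.0 1)))))

Reduction:
  start: (λ.(λ.0 ((λ.λ.0) 0)) ((λ.1 (λ.λ.λ.1)) (0 (λ.λ.λ.1) (0 (λ.λ.0 1))))) (λ.λ.0)
  step 1: (λ.0 ((λ.λ.0) 0)) ((λ.(λ.λ.0) (λ.λ.λ.1)) ((λ.λ.0) (λ.λ.λ.1) ((λ.λ.0) (λ.λ.0 1))))
  step 2: (λ.(λ.λ.0) (λ.λ.λ.1)) ((λ.λ.0) (λ.λ.λ.1) ((λ.λ.0) (λ.λ.0 1))) ((λ.λ.0) ((λ.(λ.λ.0) (λ.λ.λ.1)) ((λ.λ.0) (λ.λ.λ.1) ((λ.λ.0) (λ.λ.0 1)))))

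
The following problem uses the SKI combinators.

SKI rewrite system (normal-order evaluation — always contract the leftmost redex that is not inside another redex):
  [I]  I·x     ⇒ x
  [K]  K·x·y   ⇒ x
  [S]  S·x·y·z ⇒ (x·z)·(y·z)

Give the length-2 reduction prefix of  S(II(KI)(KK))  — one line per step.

  start: S(II(KI)(KK))
  →1  S(I(KI)(KK))
  →2  S(KI(KK))

Answer: after 2 steps: S(KI(KK))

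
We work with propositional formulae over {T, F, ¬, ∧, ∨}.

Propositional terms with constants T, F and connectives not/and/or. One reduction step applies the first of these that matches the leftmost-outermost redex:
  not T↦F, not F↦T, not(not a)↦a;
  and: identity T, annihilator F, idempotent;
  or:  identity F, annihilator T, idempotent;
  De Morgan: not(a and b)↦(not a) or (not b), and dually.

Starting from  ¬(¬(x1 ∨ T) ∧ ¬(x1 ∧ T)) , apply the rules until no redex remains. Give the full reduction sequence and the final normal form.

  start: ¬(¬(x1 ∨ T) ∧ ¬(x1 ∧ T))
  →1  ¬¬(x1 ∨ T) ∨ ¬¬(x1 ∧ T)
  →2  (x1 ∨ T) ∨ ¬¬(x1 ∧ T)
  →3  T ∨ ¬¬(x1 ∧ T)
  →4  T

Answer: normal form = T  (in 4 steps)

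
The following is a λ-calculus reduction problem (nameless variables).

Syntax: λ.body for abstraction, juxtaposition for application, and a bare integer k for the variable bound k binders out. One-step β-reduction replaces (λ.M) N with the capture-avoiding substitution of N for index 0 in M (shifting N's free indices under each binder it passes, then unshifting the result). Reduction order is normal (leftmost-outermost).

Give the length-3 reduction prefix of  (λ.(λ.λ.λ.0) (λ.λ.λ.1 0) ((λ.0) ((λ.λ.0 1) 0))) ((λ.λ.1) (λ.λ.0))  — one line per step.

Answer: after 3 steps: λ.0

Working:
  start: (λ.(λ.λ.λ.0) (λ.λ.λ.1 0) ((λ.0) ((λ.λ.0 1) 0))) ((λ.λ.1) (λ.λ.0))
  →1  (λ.λ.λ.0) (λ.λ.λ.1 0) ((λ.0) ((λ.λ.0 1) ((λ.λ.1) (λ.λ.0))))
  →2  (λ.λ.0) ((λ.0) ((λ.λ.0 1) ((λ.λ.1) (λ.λ.0))))
  →3  λ.0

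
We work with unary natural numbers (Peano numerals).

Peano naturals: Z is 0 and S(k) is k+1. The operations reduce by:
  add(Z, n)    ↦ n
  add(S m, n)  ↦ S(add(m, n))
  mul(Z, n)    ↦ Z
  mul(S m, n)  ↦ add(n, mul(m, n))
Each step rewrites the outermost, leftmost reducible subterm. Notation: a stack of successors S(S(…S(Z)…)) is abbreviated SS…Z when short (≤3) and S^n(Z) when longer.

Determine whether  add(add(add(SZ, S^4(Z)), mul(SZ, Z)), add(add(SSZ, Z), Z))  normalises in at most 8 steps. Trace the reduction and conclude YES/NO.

  start: add(add(add(SZ, S^4(Z)), mul(SZ, Z)), add(add(SSZ, Z), Z))
  [1] add(add(S(add(Z, S^4(Z))), mul(SZ, Z)), add(add(SSZ, Z), Z))
  [2] add(S(add(add(Z, S^4(Z)), mul(SZ, Z))), add(add(SSZ, Z), Z))
  [3] S(add(add(add(Z, S^4(Z)), mul(SZ, Z)), add(add(SSZ, Z), Z)))
  [4] S(add(add(S^4(Z), mul(SZ, Z)), add(add(SSZ, Z), Z)))
  [5] S(add(S(add(SSSZ, mul(SZ, Z))), add(add(SSZ, Z), Z)))
  [6] S(S(add(add(SSSZ, mul(SZ, Z)), add(add(SSZ, Z), Z))))
  [7] S(S(add(S(add(SSZ, mul(SZ, Z))), add(add(SSZ, Z), Z))))
  [8] S(S(S(add(add(SSZ, mul(SZ, Z)), add(add(SSZ, Z), Z)))))

Answer: NO — after 8 steps the term is S(S(S(add(add(SSZ, mul(SZ, Z)), add(add(SSZ, Z), Z))))), not yet normal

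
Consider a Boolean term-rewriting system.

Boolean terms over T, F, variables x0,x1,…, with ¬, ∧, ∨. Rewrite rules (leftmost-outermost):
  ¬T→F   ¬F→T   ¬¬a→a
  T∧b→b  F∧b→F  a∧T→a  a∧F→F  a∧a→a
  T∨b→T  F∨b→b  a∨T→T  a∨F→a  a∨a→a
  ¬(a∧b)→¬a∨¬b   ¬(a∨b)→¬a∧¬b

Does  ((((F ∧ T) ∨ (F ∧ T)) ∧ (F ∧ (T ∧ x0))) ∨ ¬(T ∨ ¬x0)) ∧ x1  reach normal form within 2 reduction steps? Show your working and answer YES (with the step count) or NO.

Answer: NO — after 2 steps the term is ((F ∧ (F ∧ (T ∧ x0))) ∨ ¬(T ∨ ¬x0)) ∧ x1, not yet normal

Derivation:
  start: ((((F ∧ T) ∨ (F ∧ T)) ∧ (F ∧ (T ∧ x0))) ∨ ¬(T ∨ ¬x0)) ∧ x1
  →1  (((F ∧ T) ∧ (F ∧ (T ∧ x0))) ∨ ¬(T ∨ ¬x0)) ∧ x1
  →2  ((F ∧ (F ∧ (T ∧ x0))) ∨ ¬(T ∨ ¬x0)) ∧ x1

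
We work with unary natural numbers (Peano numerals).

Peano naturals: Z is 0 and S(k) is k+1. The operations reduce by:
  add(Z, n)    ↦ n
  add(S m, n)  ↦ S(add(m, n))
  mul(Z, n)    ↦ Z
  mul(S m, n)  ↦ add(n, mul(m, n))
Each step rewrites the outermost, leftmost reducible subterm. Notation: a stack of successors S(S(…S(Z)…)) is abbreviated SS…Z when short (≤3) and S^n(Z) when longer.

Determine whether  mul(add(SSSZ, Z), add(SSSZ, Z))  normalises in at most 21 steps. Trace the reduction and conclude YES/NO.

Answer: NO — after 21 steps the term is S(S(S(S(S(S(mul(S(add(Z, Z)), add(SSSZ, Z)))))))), not yet normal

Working:
  start: mul(add(SSSZ, Z), add(SSSZ, Z))
  step 1: mul(S(add(SSZ, Z)), add(SSSZ, Z))
  step 2: add(add(SSSZ, Z), mul(add(SSZ, Z), add(SSSZ, Z)))
  step 3: add(S(add(SSZ, Z)), mul(add(SSZ, Z), add(SSSZ, Z)))
  step 4: S(add(add(SSZ, Z), mul(add(SSZ, Z), add(SSSZ, Z))))
  step 5: S(add(S(add(SZ, Z)), mul(add(SSZ, Z), add(SSSZ, Z))))
  step 6: S(S(add(add(SZ, Z), mul(add(SSZ, Z), add(SSSZ, Z)))))
  step 7: S(S(add(S(add(Z, Z)), mul(add(SSZ, Z), add(SSSZ, Z)))))
  step 8: S(S(S(add(add(Z, Z), mul(add(SSZ, Z), add(SSSZ, Z))))))
  step 9: S(S(S(add(Z, mul(add(SSZ, Z), add(SSSZ, Z))))))
  step 10: S(S(S(mul(add(SSZ, Z), add(SSSZ, Z)))))
  step 11: S(S(S(mul(S(add(SZ, Z)), add(SSSZ, Z)))))
  step 12: S(S(S(add(add(SSSZ, Z), mul(add(SZ, Z), add(SSSZ, Z))))))
  step 13: S(S(S(add(S(add(SSZ, Z)), mul(add(SZ, Z), add(SSSZ, Z))))))
  step 14: S(S(S(S(add(add(SSZ, Z), mul(add(SZ, Z), add(SSSZ, Z)))))))
  step 15: S(S(S(S(add(S(add(SZ, Z)), mul(add(SZ, Z), add(SSSZ, Z)))))))
  step 16: S(S(S(S(S(add(add(SZ, Z), mul(add(SZ, Z), add(SSSZ, Z))))))))
  step 17: S(S(S(S(S(add(S(add(Z, Z)), mul(add(SZ, Z), add(SSSZ, Z))))))))
  step 18: S(S(S(S(S(S(add(add(Z, Z), mul(add(SZ, Z), add(SSSZ, Z)))))))))
  step 19: S(S(S(S(S(S(add(Z, mul(add(SZ, Z), add(SSSZ, Z)))))))))
  step 20: S(S(S(S(S(S(mul(add(SZ, Z), add(SSSZ, Z))))))))
  step 21: S(S(S(S(S(S(mul(S(add(Z, Z)), add(SSSZ, Z))))))))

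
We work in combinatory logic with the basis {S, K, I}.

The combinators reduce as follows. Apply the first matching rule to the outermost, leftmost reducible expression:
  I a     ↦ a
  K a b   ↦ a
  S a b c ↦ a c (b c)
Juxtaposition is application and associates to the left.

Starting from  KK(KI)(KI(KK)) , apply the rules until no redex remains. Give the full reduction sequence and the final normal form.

  start: KK(KI)(KI(KK))
  →1  K(KI(KK))
  →2  KI

Answer: normal form = KI  (in 2 steps)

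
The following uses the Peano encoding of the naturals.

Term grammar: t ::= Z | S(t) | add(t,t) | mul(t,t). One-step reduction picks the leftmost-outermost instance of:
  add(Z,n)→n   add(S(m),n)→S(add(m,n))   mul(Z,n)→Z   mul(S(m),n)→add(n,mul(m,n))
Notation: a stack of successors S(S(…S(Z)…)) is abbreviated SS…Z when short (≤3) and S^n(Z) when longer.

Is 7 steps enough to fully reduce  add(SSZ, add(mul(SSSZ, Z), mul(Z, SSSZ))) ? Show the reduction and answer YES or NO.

Answer: NO — after 7 steps the term is S(S(add(mul(SZ, Z), mul(Z, SSSZ)))), not yet normal

Reduction:
  start: add(SSZ, add(mul(SSSZ, Z), mul(Z, SSSZ)))
  [1] S(add(SZ, add(mul(SSSZ, Z), mul(Z, SSSZ))))
  [2] S(S(add(Z, add(mul(SSSZ, Z), mul(Z, SSSZ)))))
  [3] S(S(add(mul(SSSZ, Z), mul(Z, SSSZ))))
  [4] S(S(add(add(Z, mul(SSZ, Z)), mul(Z, SSSZ))))
  [5] S(S(add(mul(SSZ, Z), mul(Z, SSSZ))))
  [6] S(S(add(add(Z, mul(SZ, Z)), mul(Z, SSSZ))))
  [7] S(S(add(mul(SZ, Z), mul(Z, SSSZ))))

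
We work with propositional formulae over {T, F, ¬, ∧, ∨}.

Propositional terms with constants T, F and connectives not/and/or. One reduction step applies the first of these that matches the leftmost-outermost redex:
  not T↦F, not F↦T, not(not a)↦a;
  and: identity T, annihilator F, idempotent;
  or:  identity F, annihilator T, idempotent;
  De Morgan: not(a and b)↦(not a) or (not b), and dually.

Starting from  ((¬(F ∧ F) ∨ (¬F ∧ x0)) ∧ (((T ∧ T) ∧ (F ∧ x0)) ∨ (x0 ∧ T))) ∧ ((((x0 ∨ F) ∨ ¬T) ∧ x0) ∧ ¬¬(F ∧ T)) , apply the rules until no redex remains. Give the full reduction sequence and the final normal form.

  start: ((¬(F ∧ F) ∨ (¬F ∧ x0)) ∧ (((T ∧ T) ∧ (F ∧ x0)) ∨ (x0 ∧ T))) ∧ ((((x0 ∨ F) ∨ ¬T) ∧ x0) ∧ ¬¬(F ∧ T))
  [1] (((¬F ∨ ¬F) ∨ (¬F ∧ x0)) ∧ (((T ∧ T) ∧ (F ∧ x0)) ∨ (x0 ∧ T))) ∧ ((((x0 ∨ F) ∨ ¬T) ∧ x0) ∧ ¬¬(F ∧ T))
  [2] ((¬F ∨ (¬F ∧ x0)) ∧ (((T ∧ T) ∧ (F ∧ x0)) ∨ (x0 ∧ T))) ∧ ((((x0 ∨ F) ∨ ¬T) ∧ x0) ∧ ¬¬(F ∧ T))
  [3] ((T ∨ (¬F ∧ x0)) ∧ (((T ∧ T) ∧ (F ∧ x0)) ∨ (x0 ∧ T))) ∧ ((((x0 ∨ F) ∨ ¬T) ∧ x0) ∧ ¬¬(F ∧ T))
  [4] (T ∧ (((T ∧ T) ∧ (F ∧ x0)) ∨ (x0 ∧ T))) ∧ ((((x0 ∨ F) ∨ ¬T) ∧ x0) ∧ ¬¬(F ∧ T))
  [5] (((T ∧ T) ∧ (F ∧ x0)) ∨ (x0 ∧ T)) ∧ ((((x0 ∨ F) ∨ ¬T) ∧ x0) ∧ ¬¬(F ∧ T))
  [6] ((T ∧ (F ∧ x0)) ∨ (x0 ∧ T)) ∧ ((((x0 ∨ F) ∨ ¬T) ∧ x0) ∧ ¬¬(F ∧ T))
  [7] ((F ∧ x0) ∨ (x0 ∧ T)) ∧ ((((x0 ∨ F) ∨ ¬T) ∧ x0) ∧ ¬¬(F ∧ T))
  [8] (F ∨ (x0 ∧ T)) ∧ ((((x0 ∨ F) ∨ ¬T) ∧ x0) ∧ ¬¬(F ∧ T))
  [9] (x0 ∧ T) ∧ ((((x0 ∨ F) ∨ ¬T) ∧ x0) ∧ ¬¬(F ∧ T))
  [10] x0 ∧ ((((x0 ∨ F) ∨ ¬T) ∧ x0) ∧ ¬¬(F ∧ T))
  [11] x0 ∧ (((x0 ∨ ¬T) ∧ x0) ∧ ¬¬(F ∧ T))
  [12] x0 ∧ (((x0 ∨ F) ∧ x0) ∧ ¬¬(F ∧ T))
  [13] x0 ∧ ((x0 ∧ x0) ∧ ¬¬(F ∧ T))
  [14] x0 ∧ (x0 ∧ ¬¬(F ∧ T))
  [15] x0 ∧ (x0 ∧ (F ∧ T))
  [16] x0 ∧ (x0 ∧ F)
  [17] x0 ∧ F
  [18] F

Answer: normal form = F  (in 18 steps)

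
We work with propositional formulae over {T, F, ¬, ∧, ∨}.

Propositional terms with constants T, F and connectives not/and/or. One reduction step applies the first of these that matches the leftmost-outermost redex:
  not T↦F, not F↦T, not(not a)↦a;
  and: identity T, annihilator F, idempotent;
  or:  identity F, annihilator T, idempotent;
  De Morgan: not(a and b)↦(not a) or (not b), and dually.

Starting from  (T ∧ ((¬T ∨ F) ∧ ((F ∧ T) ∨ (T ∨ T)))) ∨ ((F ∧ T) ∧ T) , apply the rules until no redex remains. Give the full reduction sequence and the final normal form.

  start: (T ∧ ((¬T ∨ F) ∧ ((F ∧ T) ∨ (T ∨ T)))) ∨ ((F ∧ T) ∧ T)
  [1] ((¬T ∨ F) ∧ ((F ∧ T) ∨ (T ∨ T))) ∨ ((F ∧ T) ∧ T)
  [2] (¬T ∧ ((F ∧ T) ∨ (T ∨ T))) ∨ ((F ∧ T) ∧ T)
  [3] (F ∧ ((F ∧ T) ∨ (T ∨ T))) ∨ ((F ∧ T) ∧ T)
  [4] F ∨ ((F ∧ T) ∧ T)
  [5] (F ∧ T) ∧ T
  [6] F ∧ T
  [7] F

Answer: normal form = F  (in 7 steps)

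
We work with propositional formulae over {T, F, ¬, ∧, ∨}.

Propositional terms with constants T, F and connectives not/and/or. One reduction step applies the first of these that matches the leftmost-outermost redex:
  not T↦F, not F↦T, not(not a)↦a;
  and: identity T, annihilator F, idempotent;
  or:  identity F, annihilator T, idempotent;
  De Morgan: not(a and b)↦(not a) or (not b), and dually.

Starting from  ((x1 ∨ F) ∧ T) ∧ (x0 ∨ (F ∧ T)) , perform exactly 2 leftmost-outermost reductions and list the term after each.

  start: ((x1 ∨ F) ∧ T) ∧ (x0 ∨ (F ∧ T))
  step 1: (x1 ∨ F) ∧ (x0 ∨ (F ∧ T))
  step 2: x1 ∧ (x0 ∨ (F ∧ T))

Answer: after 2 steps: x1 ∧ (x0 ∨ (F ∧ T))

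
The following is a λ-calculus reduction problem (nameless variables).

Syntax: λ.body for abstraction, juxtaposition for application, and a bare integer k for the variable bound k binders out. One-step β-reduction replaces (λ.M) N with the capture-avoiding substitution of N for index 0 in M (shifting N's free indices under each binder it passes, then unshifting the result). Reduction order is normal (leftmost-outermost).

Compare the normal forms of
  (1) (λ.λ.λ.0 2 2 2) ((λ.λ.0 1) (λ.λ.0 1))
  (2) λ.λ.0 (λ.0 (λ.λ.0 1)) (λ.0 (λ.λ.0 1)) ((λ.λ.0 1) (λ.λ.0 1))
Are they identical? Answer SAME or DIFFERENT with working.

Term A:
  start: (λ.λ.λ.0 2 2 2) ((λ.λ.0 1) (λ.λ.0 1))
  [1] λ.λ.0 ((λ.λ.0 1) (λ.λ.0 1)) ((λ.λ.0 1) (λ.λ.0 1)) ((λ.λ.0 1) (λ.λ.0 1))
  [2] λ.λ.0 (λ.0 (λ.λ.0 1)) ((λ.λ.0 1) (λ.λ.0 1)) ((λ.λ.0 1) (λ.λ.0 1))
  [3] λ.λ.0 (λ.0 (λ.λ.0 1)) (λ.0 (λ.λ.0 1)) ((λ.λ.0 1) (λ.λ.0 1))
  [4] λ.λ.0 (λ.0 (λ.λ.0 1)) (λ.0 (λ.λ.0 1)) (λ.0 (λ.λ.0 1))

Term B:
  start: λ.λ.0 (λ.0 (λ.λ.0 1)) (λ.0 (λ.λ.0 1)) ((λ.λ.0 1) (λ.λ.0 1))
  [1] λ.λ.0 (λ.0 (λ.λ.0 1)) (λ.0 (λ.λ.0 1)) (λ.0 (λ.λ.0 1))

Answer: SAME — A ⇓ λ.λ.0 (λ.0 (λ.λ.0 1)) (λ.0 (λ.λ.0 1)) (λ.0 (λ.λ.0 1)), B ⇓ λ.λ.0 (λ.0 (λ.λ.0 1)) (λ.0 (λ.λ.0 1)) (λ.0 (λ.λ.0 1))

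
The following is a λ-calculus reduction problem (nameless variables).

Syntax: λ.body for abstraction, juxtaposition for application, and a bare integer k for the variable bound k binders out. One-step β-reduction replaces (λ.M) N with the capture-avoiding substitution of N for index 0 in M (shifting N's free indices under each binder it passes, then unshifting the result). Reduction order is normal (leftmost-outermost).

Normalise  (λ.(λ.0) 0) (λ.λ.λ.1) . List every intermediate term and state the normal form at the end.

Answer: normal form = λ.λ.λ.1  (in 2 steps)

Reduction:
  start: (λ.(λ.0) 0) (λ.λ.λ.1)
  [1] (λ.0) (λ.λ.λ.1)
  [2] λ.λ.λ.1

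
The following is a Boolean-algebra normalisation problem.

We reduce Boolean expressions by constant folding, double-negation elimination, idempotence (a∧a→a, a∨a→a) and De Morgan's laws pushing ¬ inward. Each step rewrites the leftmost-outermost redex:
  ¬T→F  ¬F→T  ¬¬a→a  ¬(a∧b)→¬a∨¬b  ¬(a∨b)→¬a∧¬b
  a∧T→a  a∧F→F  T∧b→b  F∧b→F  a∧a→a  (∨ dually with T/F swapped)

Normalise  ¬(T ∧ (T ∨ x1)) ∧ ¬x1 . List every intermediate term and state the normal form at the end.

  start: ¬(T ∧ (T ∨ x1)) ∧ ¬x1
  step 1: (¬T ∨ ¬(T ∨ x1)) ∧ ¬x1
  step 2: (F ∨ ¬(T ∨ x1)) ∧ ¬x1
  step 3: ¬(T ∨ x1) ∧ ¬x1
  step 4: (¬T ∧ ¬x1) ∧ ¬x1
  step 5: (F ∧ ¬x1) ∧ ¬x1
  step 6: F ∧ ¬x1
  step 7: F

Answer: normal form = F  (in 7 steps)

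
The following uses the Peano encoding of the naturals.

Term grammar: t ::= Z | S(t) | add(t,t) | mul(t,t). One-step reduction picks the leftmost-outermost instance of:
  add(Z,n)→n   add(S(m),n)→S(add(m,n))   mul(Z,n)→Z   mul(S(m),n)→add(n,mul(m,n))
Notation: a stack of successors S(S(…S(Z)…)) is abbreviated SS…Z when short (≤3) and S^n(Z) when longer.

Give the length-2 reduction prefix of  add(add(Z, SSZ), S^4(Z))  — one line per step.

Answer: after 2 steps: S(add(SZ, S^4(Z)))

Working:
  start: add(add(Z, SSZ), S^4(Z))
  step 1: add(SSZ, S^4(Z))
  step 2: S(add(SZ, S^4(Z)))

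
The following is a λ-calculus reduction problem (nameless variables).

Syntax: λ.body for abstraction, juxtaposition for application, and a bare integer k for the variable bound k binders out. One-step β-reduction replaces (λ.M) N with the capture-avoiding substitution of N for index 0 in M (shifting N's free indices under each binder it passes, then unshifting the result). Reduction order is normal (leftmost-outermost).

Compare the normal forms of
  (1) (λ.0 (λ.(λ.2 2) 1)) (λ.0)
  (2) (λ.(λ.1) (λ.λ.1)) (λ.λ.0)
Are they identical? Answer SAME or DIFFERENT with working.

Term A:
  start: (λ.0 (λ.(λ.2 2) 1)) (λ.0)
  →1  (λ.0) (λ.(λ.(λ.0) (λ.0)) (λ.0))
  →2  λ.(λ.(λ.0) (λ.0)) (λ.0)
  →3  λ.(λ.0) (λ.0)
  →4  λ.λ.0

Term B:
  start: (λ.(λ.1) (λ.λ.1)) (λ.λ.0)
  →1  (λ.λ.λ.0) (λ.λ.1)
  →2  λ.λ.0

Answer: SAME — A ⇓ λ.λ.0, B ⇓ λ.λ.0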